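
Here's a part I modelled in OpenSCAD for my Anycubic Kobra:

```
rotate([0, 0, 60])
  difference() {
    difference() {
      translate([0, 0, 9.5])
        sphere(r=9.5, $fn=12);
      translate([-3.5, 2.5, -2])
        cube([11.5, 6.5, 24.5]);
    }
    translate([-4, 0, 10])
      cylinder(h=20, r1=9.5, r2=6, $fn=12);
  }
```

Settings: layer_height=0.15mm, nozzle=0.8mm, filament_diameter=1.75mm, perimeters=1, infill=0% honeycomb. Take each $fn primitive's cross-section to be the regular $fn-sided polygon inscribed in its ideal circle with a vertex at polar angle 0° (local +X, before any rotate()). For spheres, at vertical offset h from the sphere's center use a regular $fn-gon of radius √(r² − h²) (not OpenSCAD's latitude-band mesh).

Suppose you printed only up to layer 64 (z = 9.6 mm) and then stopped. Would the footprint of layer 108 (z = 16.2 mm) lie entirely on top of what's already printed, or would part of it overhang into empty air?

entirely on top

Compare the two slices. At z = 9.6: the r=9.5 sphere contributes a regular 12-gon of circumradius √(9.5²−0.1²) = 9.499 (area = (12/2)·9.499²·sin(360°/12) = 270.72 mm²); the 11.5×6.5 cube at (-3.5, 2.5) contributes its full rectangle (area 74.75 mm²); Subtracting the remaining from the first: starting from the r=9.5 sphere (270.72 mm²), the 11.5×6.5 cube at (-3.5, 2.5) partially overlaps it — only the 65.48 mm² overlap (of its 74.75 mm²) is removed, clipping the outline — area = 205.24 mm²; the cone at (-4, 0) is not intersected at this z (z outside [10, 30]); Subtracting the remaining from the first: none of the subtracted shapes is present at this height, so the result so far is unchanged — area = 205.24 mm²; (whole slice rotated 60° about Z — lengths, areas and connectivity unchanged). At z = 16.2: the r=9.5 sphere slices to a regular 12-gon of circumradius 6.735 (√(r²−h²) with h=6.7 from center) (area = (12/2)·6.735²·sin(360°/12) = 136.08 mm²); the cube at (-3.5, 2.5) (footprint 11.5×6.5) is included at this height (area 74.75 mm²); Taking the first minus the rest: starting from the r=9.5 sphere (136.08 mm²), the 11.5×6.5 cube at (-3.5, 2.5) partially overlaps it — only the 31.19 mm² overlap (of its 74.75 mm²) is removed, clipping the outline — area = 104.89 mm²; the cone at (-4, 0): at t=0.310 of its height the radius interpolates to r₁+(r₂−r₁)t = 8.415, giving a regular 12-gon of that circumradius (area = (12/2)·8.415²·sin(360°/12) = 212.44 mm²); Taking the first minus the rest: starting from the result so far (104.89 mm²), the cone at (-4, 0) partially overlaps it — only the 86.28 mm² overlap (of its 212.44 mm²) is removed, clipping the outline — area = 18.61 mm²; (rotated 60° about Z; rotation is an isometry so areas/perimeters/island counts are preserved). Checking containment: the cross-section at z = 16.2 is a subset of the cross-section at z = 9.6.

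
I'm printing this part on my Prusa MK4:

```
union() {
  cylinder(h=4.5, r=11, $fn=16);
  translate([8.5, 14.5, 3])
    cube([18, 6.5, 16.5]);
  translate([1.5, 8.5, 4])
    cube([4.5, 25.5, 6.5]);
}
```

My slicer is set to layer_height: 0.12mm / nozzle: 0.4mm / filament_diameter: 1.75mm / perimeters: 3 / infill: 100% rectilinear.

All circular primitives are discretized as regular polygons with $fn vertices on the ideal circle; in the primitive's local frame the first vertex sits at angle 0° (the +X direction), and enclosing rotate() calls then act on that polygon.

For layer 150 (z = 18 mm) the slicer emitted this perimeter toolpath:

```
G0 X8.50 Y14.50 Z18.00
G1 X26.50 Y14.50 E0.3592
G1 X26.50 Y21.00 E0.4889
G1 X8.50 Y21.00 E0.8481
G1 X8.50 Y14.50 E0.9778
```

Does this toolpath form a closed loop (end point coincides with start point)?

Start point (G0): (8.50, 14.50). End point (last G1): the path returns to the start — closed.

yes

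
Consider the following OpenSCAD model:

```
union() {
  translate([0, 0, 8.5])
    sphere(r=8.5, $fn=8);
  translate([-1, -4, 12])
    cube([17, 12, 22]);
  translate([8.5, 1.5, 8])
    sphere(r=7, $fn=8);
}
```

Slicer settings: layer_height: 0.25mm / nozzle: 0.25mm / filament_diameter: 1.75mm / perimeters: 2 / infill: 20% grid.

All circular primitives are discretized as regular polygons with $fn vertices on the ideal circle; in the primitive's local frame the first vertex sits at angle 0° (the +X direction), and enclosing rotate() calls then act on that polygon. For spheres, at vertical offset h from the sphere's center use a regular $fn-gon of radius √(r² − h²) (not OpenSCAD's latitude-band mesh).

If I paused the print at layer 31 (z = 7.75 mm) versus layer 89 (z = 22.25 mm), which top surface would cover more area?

layer 31 (z = 7.75 mm)

Layer 31 (z = 7.75): the sphere: section is a regular 8-gon, circumradius = √(r²−h²) = √(8.5²−0.75²) = 8.467 (area = (8/2)·8.467²·sin(360°/8) = 202.76 mm²); the cube at (-1, -4) does not reach this height (z outside [12, 34]); the r=7 sphere at (8.5, 1.5) contributes a regular 8-gon of circumradius √(7²−0.25²) = 6.996 (area = (8/2)·6.996²·sin(360°/8) = 138.42 mm²); Merging all regions: the regions partially overlap — summed areas 341.18 mm² minus the doubly-counted overlap 49.80 mm² gives 291.38 mm² — area = 291.38 mm². So its area = 291.38 mm². Layer 89 (z = 22.25): the sphere does not reach this height (|z−center|=13.750 > r=8.5); the 17×12 cube at (-1, -4) contributes its full rectangle (area 204.00 mm²); the sphere at (8.5, 1.5) is absent (|z−center|=14.250 > r=7); Combining (union): only the 17×12 cube at (-1, -4) is present, so the union is just that shape — area = 204.00 mm². So its area = 204.00 mm². Layer 31 is larger (291.38 vs 204.00 mm²).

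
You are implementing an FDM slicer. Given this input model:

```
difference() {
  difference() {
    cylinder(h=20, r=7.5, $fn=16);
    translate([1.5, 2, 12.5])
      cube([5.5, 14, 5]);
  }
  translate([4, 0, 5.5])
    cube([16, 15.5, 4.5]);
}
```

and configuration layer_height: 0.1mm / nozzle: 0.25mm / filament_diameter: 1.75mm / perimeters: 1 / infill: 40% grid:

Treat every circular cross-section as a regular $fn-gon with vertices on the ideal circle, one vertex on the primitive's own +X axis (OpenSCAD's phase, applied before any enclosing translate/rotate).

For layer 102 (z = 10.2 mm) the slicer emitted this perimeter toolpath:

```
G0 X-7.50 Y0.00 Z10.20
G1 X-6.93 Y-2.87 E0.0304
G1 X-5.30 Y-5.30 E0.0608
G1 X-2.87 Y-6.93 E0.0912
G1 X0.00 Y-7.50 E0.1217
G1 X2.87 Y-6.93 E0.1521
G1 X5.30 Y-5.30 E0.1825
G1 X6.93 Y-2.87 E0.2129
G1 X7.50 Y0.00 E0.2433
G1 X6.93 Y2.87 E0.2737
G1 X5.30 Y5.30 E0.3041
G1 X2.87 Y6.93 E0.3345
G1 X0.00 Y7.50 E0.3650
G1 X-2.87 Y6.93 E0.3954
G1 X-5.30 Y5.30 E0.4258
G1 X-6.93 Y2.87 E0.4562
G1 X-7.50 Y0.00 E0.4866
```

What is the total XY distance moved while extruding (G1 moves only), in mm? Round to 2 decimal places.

Sum the Euclidean lengths of each G1 segment: total = 46.82 mm.

46.82 mm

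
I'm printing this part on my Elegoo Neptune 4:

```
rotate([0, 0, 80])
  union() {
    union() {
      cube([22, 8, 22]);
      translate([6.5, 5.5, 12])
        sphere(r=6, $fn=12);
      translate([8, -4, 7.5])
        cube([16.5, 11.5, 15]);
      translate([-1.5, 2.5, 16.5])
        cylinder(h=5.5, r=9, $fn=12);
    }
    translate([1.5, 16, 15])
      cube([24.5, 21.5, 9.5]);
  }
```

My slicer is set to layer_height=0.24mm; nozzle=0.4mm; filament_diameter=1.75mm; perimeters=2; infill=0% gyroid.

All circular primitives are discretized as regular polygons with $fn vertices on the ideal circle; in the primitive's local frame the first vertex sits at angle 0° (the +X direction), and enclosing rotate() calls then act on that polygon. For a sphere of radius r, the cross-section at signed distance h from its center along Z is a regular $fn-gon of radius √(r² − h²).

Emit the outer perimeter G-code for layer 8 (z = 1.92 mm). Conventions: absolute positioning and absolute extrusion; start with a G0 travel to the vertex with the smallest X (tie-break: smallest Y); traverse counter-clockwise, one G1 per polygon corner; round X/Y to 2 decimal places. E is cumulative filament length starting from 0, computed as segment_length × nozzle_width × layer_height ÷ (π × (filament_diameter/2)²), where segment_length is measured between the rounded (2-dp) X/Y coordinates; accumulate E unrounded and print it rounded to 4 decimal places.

At z = 1.92 mm: the cube (footprint 22×8) is included at this height; the sphere at (6.5, 5.5) is not intersected at this z (|z−center|=10.080 > r=6); the cube at (8, -4) is absent (z outside [7.5, 22.5]); the cylinder at (-1.5, 2.5) does not reach this height (z outside [16.5, 22]); Taking the union: only the 22×8 cube is present, so the union is just that shape — 1 connected region; the cube at (1.5, 16) is absent (z outside [15, 24.5]); Taking the union: only that combined region is present, so the union is just that shape — 1 connected region; (whole slice rotated 80° about Z — lengths, areas and connectivity unchanged). The outline is a single polygon with 4 vertices. Extrusion per mm of travel: 0.4 × 0.24 / (π × 0.875²) = 0.039912. Accumulating E over each segment gives final E = 2.3947.

G0 X-7.88 Y1.39 Z1.92
G1 X0.00 Y0.00 E0.3194
G1 X3.82 Y21.67 E1.1976
G1 X-4.06 Y23.05 E1.5169
G1 X-7.88 Y1.39 E2.3947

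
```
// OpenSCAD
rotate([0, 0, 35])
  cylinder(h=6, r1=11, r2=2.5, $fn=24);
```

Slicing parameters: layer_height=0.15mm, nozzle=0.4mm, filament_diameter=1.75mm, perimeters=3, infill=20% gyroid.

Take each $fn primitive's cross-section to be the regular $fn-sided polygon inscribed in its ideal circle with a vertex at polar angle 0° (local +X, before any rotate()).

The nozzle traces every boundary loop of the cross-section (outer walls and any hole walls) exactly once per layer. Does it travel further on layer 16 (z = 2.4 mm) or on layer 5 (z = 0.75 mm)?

layer 5 (z = 0.75 mm)

Layer 16 (z = 2.4): the cone: at t=0.400 of its height the radius interpolates to r₁+(r₂−r₁)t = 7.600, giving a regular 24-gon of that circumradius (perimeter = 2·24·7.600·sin(180°/24) = 47.62 mm); (whole slice rotated 35° about Z — lengths, areas and connectivity unchanged). So its perimeter = 47.62 mm. Layer 5 (z = 0.75): the cone contributes a regular 24-gon of circumradius 9.938 (interpolated between r1=11 and r2=2.5 at t=0.125) (perimeter = 2·24·9.938·sin(180°/24) = 62.26 mm); (whole slice rotated 35° about Z — lengths, areas and connectivity unchanged). So its perimeter = 62.26 mm. Layer 5 is larger (62.26 vs 47.62 mm).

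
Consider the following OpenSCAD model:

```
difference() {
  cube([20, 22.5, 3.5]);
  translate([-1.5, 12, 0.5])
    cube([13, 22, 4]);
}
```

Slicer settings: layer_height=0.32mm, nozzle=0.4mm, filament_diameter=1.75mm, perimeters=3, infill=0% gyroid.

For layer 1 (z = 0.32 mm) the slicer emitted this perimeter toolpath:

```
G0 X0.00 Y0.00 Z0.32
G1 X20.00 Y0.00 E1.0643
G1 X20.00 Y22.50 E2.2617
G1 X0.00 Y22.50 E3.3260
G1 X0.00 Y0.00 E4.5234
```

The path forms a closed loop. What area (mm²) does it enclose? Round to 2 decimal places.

Apply the shoelace formula to the sequence of (X, Y) vertices; enclosed area = 450.00 mm².

450.00 mm²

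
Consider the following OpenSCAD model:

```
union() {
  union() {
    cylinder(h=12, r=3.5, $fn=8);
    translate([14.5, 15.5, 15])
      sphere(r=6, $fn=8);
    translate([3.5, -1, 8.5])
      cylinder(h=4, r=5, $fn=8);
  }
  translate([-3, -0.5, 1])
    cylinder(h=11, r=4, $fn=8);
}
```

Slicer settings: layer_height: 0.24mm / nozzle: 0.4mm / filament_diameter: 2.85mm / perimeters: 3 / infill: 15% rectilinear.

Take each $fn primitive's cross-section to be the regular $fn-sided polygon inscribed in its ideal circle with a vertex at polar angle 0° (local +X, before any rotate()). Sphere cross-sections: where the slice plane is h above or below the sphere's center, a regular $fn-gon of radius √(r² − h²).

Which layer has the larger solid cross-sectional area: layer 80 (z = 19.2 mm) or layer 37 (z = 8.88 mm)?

Layer 80 (z = 19.2): the cylinder does not reach this height (z outside [0, 12]); the r=6 sphere at (14.5, 15.5) contributes a regular 8-gon of circumradius √(6²−4.2²) = 4.285 (area = (8/2)·4.285²·sin(360°/8) = 51.93 mm²); the cylinder at (3.5, -1) does not reach this height (z outside [8.5, 12.5]); Taking the union: only the r=6 sphere at (14.5, 15.5) is present, so the union is just that shape — area = 51.93 mm²; the cylinder at (-3, -0.5) is absent (z outside [1, 12]); Merging all regions: only that combined region is present, so the union is just that shape — area = 51.93 mm². So its area = 51.93 mm². Layer 37 (z = 8.88): the r=3.5 cylinder gives a regular 8-gon of circumradius 3.5 (constant along its height) (area = (8/2)·3.500²·sin(360°/8) = 34.65 mm²); the sphere at (14.5, 15.5) is absent (|z−center|=6.120 > r=6); the r=5 cylinder at (3.5, -1) contributes a regular 8-gon of circumradius 5 (area = (8/2)·5.000²·sin(360°/8) = 70.71 mm²); Merging all regions: the regions partially overlap — summed areas 105.36 mm² minus the doubly-counted overlap 21.90 mm² gives 83.46 mm² — area = 83.46 mm²; the r=4 cylinder at (-3, -0.5) gives a regular 8-gon of circumradius 4 (constant along its height) (area = (8/2)·4.000²·sin(360°/8) = 45.25 mm²); Combining (union): the regions partially overlap — summed areas 128.72 mm² minus the doubly-counted overlap 18.73 mm² gives 109.98 mm² — area = 109.98 mm². So its area = 109.98 mm². Layer 37 is larger (109.98 vs 51.93 mm²).

layer 37 (z = 8.88 mm)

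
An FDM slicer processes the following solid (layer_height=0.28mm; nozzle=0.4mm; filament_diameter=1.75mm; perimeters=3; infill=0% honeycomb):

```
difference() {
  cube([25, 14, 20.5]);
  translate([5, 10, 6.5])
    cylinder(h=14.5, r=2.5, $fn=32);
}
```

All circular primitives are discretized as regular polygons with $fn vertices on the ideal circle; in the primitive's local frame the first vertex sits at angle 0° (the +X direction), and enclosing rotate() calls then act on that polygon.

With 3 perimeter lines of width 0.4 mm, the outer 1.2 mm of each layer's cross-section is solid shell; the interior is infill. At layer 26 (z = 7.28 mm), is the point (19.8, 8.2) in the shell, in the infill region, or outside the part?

At z = 7.28 mm: the 25×14 cube contributes its full rectangle; the cylinder at (5, 10): section is a regular 32-gon, circumradius r=2.5; Taking the first minus the rest: starting from the 25×14 cube, the r=2.5 cylinder at (5, 10) lies wholly inside it (removes its full 19.51 mm² and its 15.68 mm outline becomes a hole wall) — 1 connected region with 1 hole. Overall, the cross-section is one region with 1 hole. The nearest boundary edge runs (25.00, 14.00)→(25.00, 0.00); distance from the point to it = 5.20 mm. The point is inside the cross-section and 5.20 mm from the nearest boundary — more than the 1.2 mm shell width (3 × 0.4), so it's in the infill interior.

infill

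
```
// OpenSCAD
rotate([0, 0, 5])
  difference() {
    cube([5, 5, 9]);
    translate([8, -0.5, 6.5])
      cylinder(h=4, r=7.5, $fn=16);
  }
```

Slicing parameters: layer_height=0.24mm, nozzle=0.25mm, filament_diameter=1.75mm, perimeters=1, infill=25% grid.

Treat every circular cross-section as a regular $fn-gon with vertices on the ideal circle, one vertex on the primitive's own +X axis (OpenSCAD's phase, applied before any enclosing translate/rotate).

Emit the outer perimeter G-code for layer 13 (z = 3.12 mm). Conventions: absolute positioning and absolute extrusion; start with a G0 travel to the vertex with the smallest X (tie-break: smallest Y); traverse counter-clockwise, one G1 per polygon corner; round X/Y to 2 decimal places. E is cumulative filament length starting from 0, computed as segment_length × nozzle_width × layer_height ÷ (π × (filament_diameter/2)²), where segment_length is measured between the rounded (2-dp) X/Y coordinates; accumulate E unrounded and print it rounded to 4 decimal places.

G0 X-0.44 Y4.98 Z3.12
G1 X0.00 Y0.00 E0.1247
G1 X4.98 Y0.44 E0.2494
G1 X4.55 Y5.42 E0.3741
G1 X-0.44 Y4.98 E0.4991

At z = 3.12 mm: the 5×5 cube contributes its full rectangle; the cylinder at (8, -0.5) is not intersected at this z (z outside [6.5, 10.5]); Taking the first minus the rest: none of the subtracted shapes is present at this height, so the 5×5 cube is unchanged — 1 connected region; (rotated 5° about Z; rotation is an isometry so areas/perimeters/island counts are preserved). The outline is a single polygon with 4 vertices. Extrusion per mm of travel: 0.25 × 0.24 / (π × 0.875²) = 0.024945. Accumulating E over each segment gives final E = 0.4991.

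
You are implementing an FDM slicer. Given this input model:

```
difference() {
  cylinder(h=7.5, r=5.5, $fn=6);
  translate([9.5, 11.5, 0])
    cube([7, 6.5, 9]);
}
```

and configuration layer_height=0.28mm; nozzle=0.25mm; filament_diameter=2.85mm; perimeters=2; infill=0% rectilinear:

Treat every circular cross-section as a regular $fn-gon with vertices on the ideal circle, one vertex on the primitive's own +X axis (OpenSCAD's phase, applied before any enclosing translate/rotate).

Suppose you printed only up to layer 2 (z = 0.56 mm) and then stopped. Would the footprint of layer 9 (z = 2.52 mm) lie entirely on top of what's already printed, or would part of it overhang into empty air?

entirely on top

Compare the two slices. At z = 0.56: the cylinder: section is a regular 6-gon, circumradius r=5.5 (area = (6/2)·5.500²·sin(360°/6) = 78.59 mm²); the 7×6.5 cube at (9.5, 11.5) contributes its full rectangle (area 45.50 mm²); Taking the first minus the rest: starting from the r=5.5 cylinder (78.59 mm²), the 7×6.5 cube at (9.5, 11.5) misses the remaining region (no effect) — area = 78.59 mm². At z = 2.52: the cylinder: section is a regular 6-gon, circumradius r=5.5 (area = (6/2)·5.500²·sin(360°/6) = 78.59 mm²); the cube at (9.5, 11.5) is present — its section is the full 7×6.5 rectangle (area 45.50 mm²); Subtracting the remaining from the first: starting from the r=5.5 cylinder (78.59 mm²), the 7×6.5 cube at (9.5, 11.5) misses the remaining region (no effect) — area = 78.59 mm². Checking containment: the cross-section at z = 2.52 is a subset of the cross-section at z = 0.56.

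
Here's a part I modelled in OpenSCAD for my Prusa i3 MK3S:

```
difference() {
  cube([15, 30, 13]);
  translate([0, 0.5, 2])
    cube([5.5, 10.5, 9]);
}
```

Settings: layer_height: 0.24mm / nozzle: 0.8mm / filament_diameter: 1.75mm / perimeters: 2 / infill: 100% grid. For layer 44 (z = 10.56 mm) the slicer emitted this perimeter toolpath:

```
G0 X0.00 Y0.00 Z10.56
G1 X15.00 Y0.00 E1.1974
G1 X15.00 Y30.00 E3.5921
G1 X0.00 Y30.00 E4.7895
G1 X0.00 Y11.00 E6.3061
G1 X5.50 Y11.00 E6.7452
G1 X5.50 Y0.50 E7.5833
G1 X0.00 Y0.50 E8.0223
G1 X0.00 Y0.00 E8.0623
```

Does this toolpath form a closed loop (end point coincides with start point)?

yes

Start point (G0): (0.00, 0.00). End point (last G1): the path returns to the start — closed.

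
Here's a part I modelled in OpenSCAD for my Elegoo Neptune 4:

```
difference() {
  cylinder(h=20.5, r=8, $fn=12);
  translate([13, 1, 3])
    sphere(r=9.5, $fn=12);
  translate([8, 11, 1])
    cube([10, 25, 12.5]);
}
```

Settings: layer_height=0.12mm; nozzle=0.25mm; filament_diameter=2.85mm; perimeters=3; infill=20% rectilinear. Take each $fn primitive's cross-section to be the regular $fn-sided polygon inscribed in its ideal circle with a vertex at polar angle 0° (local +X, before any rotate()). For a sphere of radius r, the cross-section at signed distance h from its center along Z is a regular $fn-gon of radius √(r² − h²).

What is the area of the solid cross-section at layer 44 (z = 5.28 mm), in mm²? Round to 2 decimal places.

164.38 mm²

At z = 5.28 mm: the r=8 cylinder gives a regular 12-gon of circumradius 8 (constant along its height) (area = (12/2)·8.000²·sin(360°/12) = 192.00 mm²); the sphere at (13, 1): section is a regular 12-gon, circumradius = √(r²−h²) = √(9.5²−2.28²) = 9.222 (area = (12/2)·9.222²·sin(360°/12) = 255.15 mm²); the 10×25 cube at (8, 11) contributes its full rectangle (area 250.00 mm²); Taking the first minus the rest: starting from the r=8 cylinder (192.00 mm²), the r=9.5 sphere at (13, 1) partially overlaps it — only the 27.62 mm² overlap (of its 255.15 mm²) is removed, clipping the outline; the 10×25 cube at (8, 11) misses the remaining region (no effect) — area = 164.38 mm². Overall, the cross-section is a single solid region. Net area = 164.38 mm².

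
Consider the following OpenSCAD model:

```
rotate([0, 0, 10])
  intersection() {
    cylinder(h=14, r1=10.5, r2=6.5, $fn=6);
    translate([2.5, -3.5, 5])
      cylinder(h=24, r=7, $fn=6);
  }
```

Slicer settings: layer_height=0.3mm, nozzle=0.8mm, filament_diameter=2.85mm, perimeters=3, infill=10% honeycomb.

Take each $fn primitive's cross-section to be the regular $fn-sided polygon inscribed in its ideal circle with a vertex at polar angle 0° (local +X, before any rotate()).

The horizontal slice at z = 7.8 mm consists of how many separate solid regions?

At z = 7.8 mm: the cone contributes a regular 6-gon of circumradius 8.271 (interpolated between r1=10.5 and r2=6.5 at t=0.557); the r=7 cylinder at (2.5, -3.5) contributes a regular 6-gon of circumradius 7; After intersecting: the r=7 cylinder at (2.5, -3.5) partially overlaps the cone; clipping to the common part keeps 90.72 mm² — 1 connected region; (whole slice rotated 10° about Z — lengths, areas and connectivity unchanged). The result has 1 disconnected region.

1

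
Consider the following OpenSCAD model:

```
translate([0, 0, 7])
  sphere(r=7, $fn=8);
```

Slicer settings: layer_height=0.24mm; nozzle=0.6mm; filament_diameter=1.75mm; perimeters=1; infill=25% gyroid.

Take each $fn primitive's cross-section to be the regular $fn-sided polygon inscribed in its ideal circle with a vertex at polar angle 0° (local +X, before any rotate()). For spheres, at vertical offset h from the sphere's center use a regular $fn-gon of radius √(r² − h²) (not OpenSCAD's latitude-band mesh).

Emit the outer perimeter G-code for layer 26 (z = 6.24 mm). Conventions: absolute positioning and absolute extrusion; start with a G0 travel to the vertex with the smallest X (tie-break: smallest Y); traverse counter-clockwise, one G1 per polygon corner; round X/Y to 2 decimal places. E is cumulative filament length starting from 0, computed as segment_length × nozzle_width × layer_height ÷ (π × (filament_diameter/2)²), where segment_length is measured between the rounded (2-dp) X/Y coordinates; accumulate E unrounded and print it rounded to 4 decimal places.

At z = 6.24 mm: the sphere: section is a regular 8-gon, circumradius = √(r²−h²) = √(7²−0.76²) = 6.959. The outline is a single polygon with 8 vertices. Extrusion per mm of travel: 0.6 × 0.24 / (π × 0.875²) = 0.059868. Accumulating E over each segment gives final E = 2.5509.

G0 X-6.96 Y0.00 Z6.24
G1 X-4.92 Y-4.92 E0.3189
G1 X0.00 Y-6.96 E0.6377
G1 X4.92 Y-4.92 E0.9566
G1 X6.96 Y0.00 E1.2755
G1 X4.92 Y4.92 E1.5943
G1 X0.00 Y6.96 E1.9132
G1 X-4.92 Y4.92 E2.2321
G1 X-6.96 Y0.00 E2.5509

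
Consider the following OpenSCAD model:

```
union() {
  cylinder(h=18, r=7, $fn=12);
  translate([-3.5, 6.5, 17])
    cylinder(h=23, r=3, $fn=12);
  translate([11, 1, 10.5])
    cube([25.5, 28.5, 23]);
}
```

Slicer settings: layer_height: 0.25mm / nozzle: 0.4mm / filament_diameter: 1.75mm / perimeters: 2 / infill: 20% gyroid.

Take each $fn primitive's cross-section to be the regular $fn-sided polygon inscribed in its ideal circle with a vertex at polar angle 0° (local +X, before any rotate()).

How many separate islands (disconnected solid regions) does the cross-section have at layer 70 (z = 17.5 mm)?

At z = 17.5 mm: the r=7 cylinder gives a regular 12-gon of circumradius 7 (constant along its height); the r=3 cylinder at (-3.5, 6.5) contributes a regular 12-gon of circumradius 3; the cube at (11, 1) is present — its section is the full 25.5×28.5 rectangle; Merging all regions: the regions partially overlap (shared area 9.15 mm²), so overlapping operands fuse into one piece — 2 connected regions. Overall, the cross-section has 2 separate islands. Island count = 2.

2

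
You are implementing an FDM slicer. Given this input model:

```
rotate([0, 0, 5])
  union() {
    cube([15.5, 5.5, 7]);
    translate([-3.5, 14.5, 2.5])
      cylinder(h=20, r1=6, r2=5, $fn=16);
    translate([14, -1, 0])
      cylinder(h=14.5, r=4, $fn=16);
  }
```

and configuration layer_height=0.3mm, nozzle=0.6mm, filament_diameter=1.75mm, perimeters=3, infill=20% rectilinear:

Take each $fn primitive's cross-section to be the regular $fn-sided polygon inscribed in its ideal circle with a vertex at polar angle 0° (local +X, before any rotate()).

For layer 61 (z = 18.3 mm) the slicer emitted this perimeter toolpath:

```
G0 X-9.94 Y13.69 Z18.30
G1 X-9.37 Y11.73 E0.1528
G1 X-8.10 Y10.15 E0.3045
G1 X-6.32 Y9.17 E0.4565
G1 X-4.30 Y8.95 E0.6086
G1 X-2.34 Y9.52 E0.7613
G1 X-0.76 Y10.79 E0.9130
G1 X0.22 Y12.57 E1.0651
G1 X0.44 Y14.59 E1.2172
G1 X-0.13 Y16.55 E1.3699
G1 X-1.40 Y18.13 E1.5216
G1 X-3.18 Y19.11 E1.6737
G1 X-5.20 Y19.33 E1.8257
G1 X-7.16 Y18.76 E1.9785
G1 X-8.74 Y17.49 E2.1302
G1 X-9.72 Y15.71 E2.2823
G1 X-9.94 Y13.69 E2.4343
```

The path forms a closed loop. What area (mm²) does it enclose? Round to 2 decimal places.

83.12 mm²

Apply the shoelace formula to the sequence of (X, Y) vertices; enclosed area = 83.12 mm².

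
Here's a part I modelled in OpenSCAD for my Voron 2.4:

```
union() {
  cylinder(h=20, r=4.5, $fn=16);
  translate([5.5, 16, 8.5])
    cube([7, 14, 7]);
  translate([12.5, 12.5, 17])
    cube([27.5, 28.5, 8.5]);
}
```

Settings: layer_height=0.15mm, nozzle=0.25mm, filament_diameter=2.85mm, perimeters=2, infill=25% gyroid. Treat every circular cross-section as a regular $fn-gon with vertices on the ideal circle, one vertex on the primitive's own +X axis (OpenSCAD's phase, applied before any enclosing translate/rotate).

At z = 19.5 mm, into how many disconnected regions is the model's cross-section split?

2

At z = 19.5 mm: the r=4.5 cylinder contributes a regular 16-gon of circumradius 4.5; the cube at (5.5, 16) is absent (z outside [8.5, 15.5]); the cube at (12.5, 12.5) (footprint 27.5×28.5) is included at this height; Merging all regions: the 2 present regions are separate (no shared area or edge), so areas and boundary lengths simply add and each stays a separate island — 2 connected regions. The result has 2 disconnected regions.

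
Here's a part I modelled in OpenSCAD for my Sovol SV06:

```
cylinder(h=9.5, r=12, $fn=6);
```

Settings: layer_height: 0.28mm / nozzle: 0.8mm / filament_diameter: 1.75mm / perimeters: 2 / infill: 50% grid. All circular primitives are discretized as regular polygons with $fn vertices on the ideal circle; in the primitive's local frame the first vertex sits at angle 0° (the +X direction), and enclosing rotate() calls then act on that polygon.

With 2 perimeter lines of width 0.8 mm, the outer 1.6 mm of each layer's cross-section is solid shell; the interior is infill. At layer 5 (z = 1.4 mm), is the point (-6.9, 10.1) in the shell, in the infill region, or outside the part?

outside

At z = 1.4 mm: the r=12 cylinder contributes a regular 6-gon of circumradius 12. Overall, the cross-section is a single solid region. The nearest boundary edge runs (-6.00, 10.39)→(-12.00, 0.00); distance from the point to it = 0.63 mm. The point is not inside any of the regions above, so it lies outside the cross-section (0.63 mm from the nearest boundary).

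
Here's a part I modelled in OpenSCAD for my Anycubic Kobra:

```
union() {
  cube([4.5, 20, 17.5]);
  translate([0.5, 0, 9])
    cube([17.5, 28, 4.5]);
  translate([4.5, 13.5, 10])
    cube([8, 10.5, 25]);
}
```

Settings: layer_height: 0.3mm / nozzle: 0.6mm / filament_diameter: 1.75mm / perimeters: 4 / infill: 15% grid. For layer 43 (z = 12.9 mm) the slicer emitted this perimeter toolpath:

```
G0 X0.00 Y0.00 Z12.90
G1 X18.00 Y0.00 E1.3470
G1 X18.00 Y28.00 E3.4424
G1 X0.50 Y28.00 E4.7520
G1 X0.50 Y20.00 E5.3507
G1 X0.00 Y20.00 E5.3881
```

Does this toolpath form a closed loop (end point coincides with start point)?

Start point (G0): (0.00, 0.00). End point (last G1): the path does not return to the start — open.

no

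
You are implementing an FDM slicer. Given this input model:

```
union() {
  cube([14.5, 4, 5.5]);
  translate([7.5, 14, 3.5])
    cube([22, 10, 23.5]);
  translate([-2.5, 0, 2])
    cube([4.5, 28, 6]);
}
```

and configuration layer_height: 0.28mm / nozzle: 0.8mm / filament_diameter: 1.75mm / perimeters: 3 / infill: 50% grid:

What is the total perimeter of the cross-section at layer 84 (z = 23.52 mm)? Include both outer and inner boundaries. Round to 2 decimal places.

64.00 mm

At z = 23.52 mm: the cube does not reach this height (z outside [0, 5.5]); the cube at (7.5, 14) is present — its section is the full 22×10 rectangle (perimeter 64.00 mm); the cube at (-2.5, 0) does not reach this height (z outside [2, 8]); Combining (union): only the 22×10 cube at (7.5, 14) is present, so the union is just that shape — boundary = 64.00 mm. Overall, the cross-section is a single solid region. Total boundary length (outer) = 64.00 mm.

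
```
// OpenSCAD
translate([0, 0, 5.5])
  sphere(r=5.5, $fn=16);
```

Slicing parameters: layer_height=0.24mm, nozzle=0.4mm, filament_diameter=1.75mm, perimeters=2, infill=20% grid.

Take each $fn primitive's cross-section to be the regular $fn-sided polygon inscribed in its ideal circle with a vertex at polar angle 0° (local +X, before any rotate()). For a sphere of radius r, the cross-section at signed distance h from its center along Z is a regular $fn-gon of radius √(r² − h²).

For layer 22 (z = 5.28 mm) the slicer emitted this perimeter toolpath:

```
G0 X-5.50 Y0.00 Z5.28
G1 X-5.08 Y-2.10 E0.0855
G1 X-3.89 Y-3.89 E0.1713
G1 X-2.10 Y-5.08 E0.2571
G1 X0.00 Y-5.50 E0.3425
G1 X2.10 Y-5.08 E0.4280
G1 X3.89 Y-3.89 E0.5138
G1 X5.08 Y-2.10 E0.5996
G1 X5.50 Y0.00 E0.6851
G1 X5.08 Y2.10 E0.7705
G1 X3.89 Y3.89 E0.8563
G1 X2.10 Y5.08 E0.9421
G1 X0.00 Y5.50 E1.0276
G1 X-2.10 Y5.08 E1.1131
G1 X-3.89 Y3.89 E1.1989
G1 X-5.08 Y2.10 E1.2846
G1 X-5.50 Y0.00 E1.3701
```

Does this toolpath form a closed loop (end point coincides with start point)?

Start point (G0): (-5.50, 0.00). End point (last G1): the path returns to the start — closed.

yes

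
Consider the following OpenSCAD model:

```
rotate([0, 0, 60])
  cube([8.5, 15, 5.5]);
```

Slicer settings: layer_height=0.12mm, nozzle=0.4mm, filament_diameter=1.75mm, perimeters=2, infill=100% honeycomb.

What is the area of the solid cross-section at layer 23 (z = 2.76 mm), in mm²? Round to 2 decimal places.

At z = 2.76 mm: the 8.5×15 cube contributes its full rectangle (area 127.50 mm²); (rotated 60° about Z; rotation is an isometry so areas/perimeters/island counts are preserved). Overall, the cross-section is a single solid region. Net area = 127.50 mm².

127.50 mm²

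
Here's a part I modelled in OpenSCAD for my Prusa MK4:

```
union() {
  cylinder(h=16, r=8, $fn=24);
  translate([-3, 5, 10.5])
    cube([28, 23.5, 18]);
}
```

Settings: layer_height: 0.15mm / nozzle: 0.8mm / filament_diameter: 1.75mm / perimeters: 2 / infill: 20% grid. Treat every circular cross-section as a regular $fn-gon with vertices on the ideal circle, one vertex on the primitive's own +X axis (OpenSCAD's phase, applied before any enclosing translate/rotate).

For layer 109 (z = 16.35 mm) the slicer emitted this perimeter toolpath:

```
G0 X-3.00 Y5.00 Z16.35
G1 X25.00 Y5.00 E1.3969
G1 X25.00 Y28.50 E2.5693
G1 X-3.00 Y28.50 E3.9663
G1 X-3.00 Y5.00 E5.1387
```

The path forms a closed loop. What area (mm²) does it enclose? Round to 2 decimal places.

658.00 mm²

Apply the shoelace formula to the sequence of (X, Y) vertices; enclosed area = 658.00 mm².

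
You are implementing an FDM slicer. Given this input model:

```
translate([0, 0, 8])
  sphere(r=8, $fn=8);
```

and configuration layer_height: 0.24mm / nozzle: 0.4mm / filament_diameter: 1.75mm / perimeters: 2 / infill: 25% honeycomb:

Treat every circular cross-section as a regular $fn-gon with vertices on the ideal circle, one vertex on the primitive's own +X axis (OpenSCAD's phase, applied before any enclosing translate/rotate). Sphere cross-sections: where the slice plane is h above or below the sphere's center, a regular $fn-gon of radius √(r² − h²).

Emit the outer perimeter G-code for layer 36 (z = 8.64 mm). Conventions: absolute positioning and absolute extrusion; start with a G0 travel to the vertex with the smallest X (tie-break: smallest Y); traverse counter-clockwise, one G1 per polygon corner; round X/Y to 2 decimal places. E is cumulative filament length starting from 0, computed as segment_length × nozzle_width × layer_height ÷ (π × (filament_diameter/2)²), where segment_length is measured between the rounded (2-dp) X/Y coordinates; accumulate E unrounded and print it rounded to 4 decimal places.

G0 X-7.97 Y0.00 Z8.64
G1 X-5.64 Y-5.64 E0.2436
G1 X0.00 Y-7.97 E0.4871
G1 X5.64 Y-5.64 E0.7307
G1 X7.97 Y0.00 E0.9742
G1 X5.64 Y5.64 E1.2178
G1 X0.00 Y7.97 E1.4613
G1 X-5.64 Y5.64 E1.7049
G1 X-7.97 Y0.00 E1.9485

At z = 8.64 mm: the r=8 sphere slices to a regular 8-gon of circumradius 7.974 (√(r²−h²) with h=0.64 from center). The outline is a single polygon with 8 vertices. Extrusion per mm of travel: 0.4 × 0.24 / (π × 0.875²) = 0.039912. Accumulating E over each segment gives final E = 1.9485.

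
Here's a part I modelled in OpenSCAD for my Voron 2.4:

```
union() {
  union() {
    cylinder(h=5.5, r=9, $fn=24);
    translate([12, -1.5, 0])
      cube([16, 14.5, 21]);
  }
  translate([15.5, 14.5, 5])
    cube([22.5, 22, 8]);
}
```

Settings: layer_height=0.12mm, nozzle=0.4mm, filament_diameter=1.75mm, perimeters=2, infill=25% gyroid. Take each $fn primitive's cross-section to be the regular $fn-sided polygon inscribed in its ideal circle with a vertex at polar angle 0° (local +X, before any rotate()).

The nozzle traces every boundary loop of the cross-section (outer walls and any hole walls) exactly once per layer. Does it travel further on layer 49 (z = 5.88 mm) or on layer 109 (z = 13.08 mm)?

layer 49 (z = 5.88 mm)

Layer 49 (z = 5.88): the cylinder is not intersected at this z (z outside [0, 5.5]); the cube at (12, -1.5) is present — its section is the full 16×14.5 rectangle (perimeter 61.00 mm); Merging all regions: only the 16×14.5 cube at (12, -1.5) is present, so the union is just that shape — boundary = 61.00 mm; the 22.5×22 cube at (15.5, 14.5) contributes its full rectangle (perimeter 89.00 mm); Combining (union): the 2 present regions are separate (no shared area or edge), so areas and boundary lengths simply add and each stays a separate island — boundary = 150.00 mm. So its perimeter = 150.00 mm. Layer 109 (z = 13.08): the cylinder is not intersected at this z (z outside [0, 5.5]); the cube at (12, -1.5) (footprint 16×14.5) is included at this height (perimeter 61.00 mm); Taking the union: only the 16×14.5 cube at (12, -1.5) is present, so the union is just that shape — boundary = 61.00 mm; the cube at (15.5, 14.5) does not reach this height (z outside [5, 13]); Taking the union: only that combined region is present, so the union is just that shape — boundary = 61.00 mm. So its perimeter = 61.00 mm. Layer 49 is larger (150.00 vs 61.00 mm).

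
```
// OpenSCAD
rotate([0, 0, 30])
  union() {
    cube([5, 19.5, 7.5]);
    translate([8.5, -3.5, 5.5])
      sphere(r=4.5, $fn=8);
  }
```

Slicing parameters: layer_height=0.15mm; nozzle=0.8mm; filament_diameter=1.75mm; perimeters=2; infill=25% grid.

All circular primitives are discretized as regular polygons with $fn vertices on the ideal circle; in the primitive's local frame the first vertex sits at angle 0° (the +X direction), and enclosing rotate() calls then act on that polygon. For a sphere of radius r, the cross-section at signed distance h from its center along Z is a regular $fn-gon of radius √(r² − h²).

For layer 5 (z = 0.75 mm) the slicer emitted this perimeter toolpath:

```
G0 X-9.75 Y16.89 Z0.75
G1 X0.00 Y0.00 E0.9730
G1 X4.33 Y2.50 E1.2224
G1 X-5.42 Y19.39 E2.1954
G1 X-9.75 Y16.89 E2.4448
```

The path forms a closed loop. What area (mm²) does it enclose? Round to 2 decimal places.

97.51 mm²

Apply the shoelace formula to the sequence of (X, Y) vertices; enclosed area = 97.51 mm².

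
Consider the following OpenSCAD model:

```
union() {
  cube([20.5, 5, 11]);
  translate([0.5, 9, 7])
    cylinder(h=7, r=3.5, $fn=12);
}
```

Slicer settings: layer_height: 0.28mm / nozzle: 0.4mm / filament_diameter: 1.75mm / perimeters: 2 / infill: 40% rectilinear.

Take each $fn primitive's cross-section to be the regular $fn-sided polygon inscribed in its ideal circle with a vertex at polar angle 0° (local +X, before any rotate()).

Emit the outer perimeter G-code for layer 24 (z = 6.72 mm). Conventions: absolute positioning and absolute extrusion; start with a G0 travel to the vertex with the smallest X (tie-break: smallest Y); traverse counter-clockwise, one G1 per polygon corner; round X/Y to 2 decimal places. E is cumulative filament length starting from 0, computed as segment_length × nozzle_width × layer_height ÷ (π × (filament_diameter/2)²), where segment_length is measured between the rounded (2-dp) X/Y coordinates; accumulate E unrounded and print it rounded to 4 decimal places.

G0 X0.00 Y0.00 Z6.72
G1 X20.50 Y0.00 E0.9546
G1 X20.50 Y5.00 E1.1874
G1 X0.00 Y5.00 E2.1420
G1 X0.00 Y0.00 E2.3748

At z = 6.72 mm: the cube is present — its section is the full 20.5×5 rectangle; the cylinder at (0.5, 9) does not reach this height (z outside [7, 14]); Combining (union): only the 20.5×5 cube is present, so the union is just that shape — 1 connected region. The outline is a single polygon with 4 vertices. Extrusion per mm of travel: 0.4 × 0.28 / (π × 0.875²) = 0.046564. Accumulating E over each segment gives final E = 2.3748.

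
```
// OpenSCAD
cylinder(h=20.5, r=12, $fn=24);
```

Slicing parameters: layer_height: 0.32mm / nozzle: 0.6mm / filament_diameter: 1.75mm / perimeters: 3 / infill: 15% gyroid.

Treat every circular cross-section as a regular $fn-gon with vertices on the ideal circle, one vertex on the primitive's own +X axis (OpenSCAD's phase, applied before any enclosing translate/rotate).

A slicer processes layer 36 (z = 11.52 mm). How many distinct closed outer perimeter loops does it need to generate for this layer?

At z = 11.52 mm: the r=12 cylinder contributes a regular 24-gon of circumradius 12. The result has 1 disconnected region.

1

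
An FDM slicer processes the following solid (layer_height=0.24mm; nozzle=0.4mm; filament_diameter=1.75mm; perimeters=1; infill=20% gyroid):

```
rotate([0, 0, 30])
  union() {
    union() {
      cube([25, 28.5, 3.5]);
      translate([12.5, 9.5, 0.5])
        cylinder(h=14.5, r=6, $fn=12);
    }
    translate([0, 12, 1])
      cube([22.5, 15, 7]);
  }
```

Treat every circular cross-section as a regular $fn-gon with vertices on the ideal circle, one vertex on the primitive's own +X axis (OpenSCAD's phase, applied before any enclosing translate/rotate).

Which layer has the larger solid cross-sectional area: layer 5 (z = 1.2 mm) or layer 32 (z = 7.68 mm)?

layer 5 (z = 1.2 mm)

Layer 5 (z = 1.2): the 25×28.5 cube contributes its full rectangle (area 712.50 mm²); the r=6 cylinder at (12.5, 9.5) gives a regular 12-gon of circumradius 6 (constant along its height) (area = (12/2)·6.000²·sin(360°/12) = 108.00 mm²); Merging all regions: the r=6 cylinder at (12.5, 9.5) lies entirely inside the 25×28.5 cube, so the union is just the 25×28.5 cube — area = 712.50 mm²; the cube at (0, 12) (footprint 22.5×15) is included at this height (area 337.50 mm²); Combining (union): the 22.5×15 cube at (0, 12) lies entirely inside that combined region, so the union is just that combined region — area = 712.50 mm²; (whole slice rotated 30° about Z — lengths, areas and connectivity unchanged). So its area = 712.50 mm². Layer 32 (z = 7.68): the cube is absent (z outside [0, 3.5]); the cylinder at (12.5, 9.5): section is a regular 12-gon, circumradius r=6 (area = (12/2)·6.000²·sin(360°/12) = 108.00 mm²); Merging all regions: only the r=6 cylinder at (12.5, 9.5) is present, so the union is just that shape — area = 108.00 mm²; the cube at (0, 12) is present — its section is the full 22.5×15 rectangle (area 337.50 mm²); Taking the union: the regions partially overlap — summed areas 445.50 mm² minus the doubly-counted overlap 25.67 mm² gives 419.83 mm² — area = 419.83 mm²; (whole slice rotated 30° about Z — lengths, areas and connectivity unchanged). So its area = 419.83 mm². Layer 5 is larger (712.50 vs 419.83 mm²).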